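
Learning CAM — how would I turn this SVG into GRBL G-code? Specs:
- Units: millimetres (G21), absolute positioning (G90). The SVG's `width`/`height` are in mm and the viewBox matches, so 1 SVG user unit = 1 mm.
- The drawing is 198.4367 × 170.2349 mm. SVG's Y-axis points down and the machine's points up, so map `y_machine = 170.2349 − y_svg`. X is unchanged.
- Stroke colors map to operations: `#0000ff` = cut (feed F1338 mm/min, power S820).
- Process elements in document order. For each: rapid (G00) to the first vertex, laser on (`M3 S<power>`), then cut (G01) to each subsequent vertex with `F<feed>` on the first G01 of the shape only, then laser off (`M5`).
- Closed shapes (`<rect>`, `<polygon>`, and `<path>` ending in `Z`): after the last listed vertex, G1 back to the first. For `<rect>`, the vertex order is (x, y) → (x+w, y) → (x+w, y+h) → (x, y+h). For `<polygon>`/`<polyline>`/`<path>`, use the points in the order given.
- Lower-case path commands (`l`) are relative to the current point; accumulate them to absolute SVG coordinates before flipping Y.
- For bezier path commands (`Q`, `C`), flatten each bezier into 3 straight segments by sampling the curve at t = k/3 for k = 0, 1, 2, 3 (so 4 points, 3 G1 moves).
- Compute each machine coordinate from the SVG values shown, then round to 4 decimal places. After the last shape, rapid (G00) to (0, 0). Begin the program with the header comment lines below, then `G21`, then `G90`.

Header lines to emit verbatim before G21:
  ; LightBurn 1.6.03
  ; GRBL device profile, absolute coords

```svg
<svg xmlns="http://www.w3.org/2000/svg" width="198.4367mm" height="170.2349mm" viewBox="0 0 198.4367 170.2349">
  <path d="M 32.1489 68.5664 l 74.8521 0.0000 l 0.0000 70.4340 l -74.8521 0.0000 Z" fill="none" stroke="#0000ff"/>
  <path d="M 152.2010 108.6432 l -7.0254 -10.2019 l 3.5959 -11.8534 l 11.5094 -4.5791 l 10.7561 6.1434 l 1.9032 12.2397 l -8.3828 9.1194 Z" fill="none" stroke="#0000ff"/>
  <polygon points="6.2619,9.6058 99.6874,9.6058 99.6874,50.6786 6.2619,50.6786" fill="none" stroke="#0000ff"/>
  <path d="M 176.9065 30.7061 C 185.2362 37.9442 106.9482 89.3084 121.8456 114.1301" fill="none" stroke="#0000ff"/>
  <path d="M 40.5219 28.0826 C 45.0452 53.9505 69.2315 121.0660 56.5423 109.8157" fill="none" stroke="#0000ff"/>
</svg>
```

; LightBurn 1.6.03
; GRBL device profile, absolute coords
G21
G90
G00 X32.1489 Y101.6685
M3 S820
G01 X107.0010 Y101.6685 F1338
G01 X107.0010 Y31.2345
G01 X32.1489 Y31.2345
G01 X32.1489 Y101.6685
M5
G00 X152.2010 Y61.5917
M3 S820
G01 X145.1756 Y71.7936 F1338
G01 X148.7715 Y83.6470
G01 X160.2809 Y88.2261
G01 X171.0370 Y82.0827
G01 X172.9402 Y69.8430
G01 X164.5574 Y60.7236
G01 X152.2010 Y61.5917
M5
G00 X6.2619 Y160.6291
M3 S820
G01 X99.6874 Y160.6291 F1338
G01 X99.6874 Y119.5563
G01 X6.2619 Y119.5563
G01 X6.2619 Y160.6291
M5
G00 X176.9065 Y139.5288
M3 S820
G01 X163.0230 Y120.1994 F1338
G01 X131.3506 Y87.1566
G01 X121.8456 Y56.1048
M5
G00 X40.5219 Y142.1523
M3 S820
G01 X49.5055 Y106.9653 F1338
G01 X59.0337 Y70.8607
G01 X56.5423 Y60.4192
M5
G00 X0.0000 Y0.0000

Since the viewBox matches the mm dimensions, user units are millimetres directly. The only transform is the Y-flip y_m = 170.2349 − y_svg.

Shape 1 is a rectangle drawn with `<path>`. Its stroke #0000ff means cut at S820, F1338. After flipping Y the toolpath is (32.1489,101.6685) → (107.0010,101.6685) → (107.0010,31.2345) → (32.1489,31.2345) → (32.1489,101.6685), returning to the start.

Shape 2 is a regular polygon drawn with `<path>`. Its stroke #0000ff means cut at S820, F1338. After flipping Y the toolpath is (152.2010,61.5917) → (145.1756,71.7936) → (148.7715,83.6470) → (160.2809,88.2261) → (171.0370,82.0827) → (172.9402,69.8430) → (164.5574,60.7236) → (152.2010,61.5917), returning to the start.

Shape 3 is a rectangle drawn with `<polygon>`. Its stroke #0000ff means cut at S820, F1338. After flipping Y the toolpath is (6.2619,160.6291) → (99.6874,160.6291) → (99.6874,119.5563) → (6.2619,119.5563) → (6.2619,160.6291), returning to the start.

Shape 4 is a cubic bezier drawn with `<path>`. Its stroke #0000ff means cut at S820, F1338. After flipping Y the toolpath is (176.9065,139.5288) → (163.0230,120.1994) → (131.3506,87.1566) → (121.8456,56.1048).

Shape 5 is a cubic bezier drawn with `<path>`. Its stroke #0000ff means cut at S820, F1338. After flipping Y the toolpath is (40.5219,142.1523) → (49.5055,106.9653) → (59.0337,70.8607) → (56.5423,60.4192).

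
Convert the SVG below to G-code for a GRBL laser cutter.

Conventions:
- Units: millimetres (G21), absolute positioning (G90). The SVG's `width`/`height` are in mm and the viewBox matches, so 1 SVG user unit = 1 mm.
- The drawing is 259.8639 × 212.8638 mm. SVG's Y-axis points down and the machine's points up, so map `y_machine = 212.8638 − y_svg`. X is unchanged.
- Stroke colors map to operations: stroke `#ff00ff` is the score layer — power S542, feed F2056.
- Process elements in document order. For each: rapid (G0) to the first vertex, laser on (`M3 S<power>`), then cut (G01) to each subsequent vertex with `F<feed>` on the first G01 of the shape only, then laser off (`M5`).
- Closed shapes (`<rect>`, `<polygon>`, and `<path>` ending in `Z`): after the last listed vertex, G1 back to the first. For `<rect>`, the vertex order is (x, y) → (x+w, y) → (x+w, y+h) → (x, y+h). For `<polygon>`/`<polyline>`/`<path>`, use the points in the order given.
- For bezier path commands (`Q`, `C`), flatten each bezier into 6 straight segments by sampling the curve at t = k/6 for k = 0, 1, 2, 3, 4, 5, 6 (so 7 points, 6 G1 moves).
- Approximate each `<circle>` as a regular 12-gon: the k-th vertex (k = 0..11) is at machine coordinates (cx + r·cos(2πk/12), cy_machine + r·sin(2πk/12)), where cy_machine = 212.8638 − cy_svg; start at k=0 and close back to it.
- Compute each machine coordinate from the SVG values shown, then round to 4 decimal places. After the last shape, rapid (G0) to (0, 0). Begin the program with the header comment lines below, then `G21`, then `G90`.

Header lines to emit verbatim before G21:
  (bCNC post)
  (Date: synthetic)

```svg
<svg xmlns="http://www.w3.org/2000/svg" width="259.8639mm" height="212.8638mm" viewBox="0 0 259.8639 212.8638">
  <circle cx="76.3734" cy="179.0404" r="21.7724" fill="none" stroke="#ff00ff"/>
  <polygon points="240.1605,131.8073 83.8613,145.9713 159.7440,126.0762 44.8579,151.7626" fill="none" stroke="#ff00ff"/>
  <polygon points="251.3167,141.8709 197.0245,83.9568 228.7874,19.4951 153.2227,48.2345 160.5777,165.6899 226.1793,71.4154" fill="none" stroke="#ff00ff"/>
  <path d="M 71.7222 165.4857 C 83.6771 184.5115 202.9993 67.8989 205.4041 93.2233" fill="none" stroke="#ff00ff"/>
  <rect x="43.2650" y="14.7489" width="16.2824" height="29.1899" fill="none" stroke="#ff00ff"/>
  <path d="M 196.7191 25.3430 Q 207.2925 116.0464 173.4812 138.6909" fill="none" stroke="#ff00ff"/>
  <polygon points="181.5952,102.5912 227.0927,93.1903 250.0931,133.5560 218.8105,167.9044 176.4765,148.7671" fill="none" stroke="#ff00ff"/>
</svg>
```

(bCNC post)
(Date: synthetic)
G21
G90
G0 X98.1458 Y33.8234
M3 S542
G01 X95.2289 Y44.7096 F2056
G01 X87.2596 Y52.6789
G01 X76.3734 Y55.5958
G01 X65.4872 Y52.6789
G01 X57.5179 Y44.7096
G01 X54.6010 Y33.8234
G01 X57.5179 Y22.9372
G01 X65.4872 Y14.9679
G01 X76.3734 Y12.0510
G01 X87.2596 Y14.9679
G01 X95.2289 Y22.9372
G01 X98.1458 Y33.8234
M5
G0 X240.1605 Y81.0565
M3 S542
G01 X83.8613 Y66.8925 F2056
G01 X159.7440 Y86.7876
G01 X44.8579 Y61.1012
G01 X240.1605 Y81.0565
M5
G0 X251.3167 Y70.9929
M3 S542
G01 X197.0245 Y128.9070 F2056
G01 X228.7874 Y193.3687
G01 X153.2227 Y164.6293
G01 X160.5777 Y47.1739
G01 X226.1793 Y141.4484
G01 X251.3167 Y70.9929
M5
G0 X71.7222 Y47.3781
M3 S542
G01 X85.6086 Y47.8833 F2056
G01 X111.1594 Y63.2845
G01 X142.1444 Y85.8713
G01 X172.3337 Y107.9331
G01 X195.4969 Y121.7597
G01 X205.4041 Y119.6405
M5
G0 X43.2650 Y198.1149
M3 S542
G01 X59.5474 Y198.1149 F2056
G01 X59.5474 Y168.9250
G01 X43.2650 Y168.9250
G01 X43.2650 Y198.1149
M5
G0 X196.7191 Y187.5208
M3 S542
G01 X199.0107 Y159.1769 F2056
G01 X198.8364 Y134.6140
G01 X196.1963 Y113.8321
G01 X191.0904 Y96.8313
G01 X183.5187 Y83.6116
G01 X173.4812 Y74.1729
M5
G0 X181.5952 Y110.2726
M3 S542
G01 X227.0927 Y119.6735 F2056
G01 X250.0931 Y79.3078
G01 X218.8105 Y44.9594
G01 X176.4765 Y64.0967
G01 X181.5952 Y110.2726
M5
G0 X0.0000 Y0.0000

viewBox `0 0 259.8639 212.8638` with mm width/height → 1 unit = 1 mm. Flip: y_m = 212.8638 − y_svg.

**Shape 1** — `<circle>` circle, stroke `#ff00ff` → score (S542, F2056). Machine vertices: (98.1458,33.8234) → (95.2289,44.7096) → (87.2596,52.6789) → (76.3734,55.5958) → (65.4872,52.6789) → (57.5179,44.7096) → (54.6010,33.8234) → (57.5179,22.9372) → (65.4872,14.9679) → (76.3734,12.0510) → (87.2596,14.9679) → (95.2289,22.9372) → (98.1458,33.8234). Closed: final G1 returns to the first vertex.

**Shape 2** — `<polygon>` closed polygon, stroke `#ff00ff` → score (S542, F2056). Machine vertices: (240.1605,81.0565) → (83.8613,66.8925) → (159.7440,86.7876) → (44.8579,61.1012) → (240.1605,81.0565). Closed: final G1 returns to the first vertex.

**Shape 3** — `<polygon>` closed polygon, stroke `#ff00ff` → score (S542, F2056). Machine vertices: (251.3167,70.9929) → (197.0245,128.9070) → (228.7874,193.3687) → (153.2227,164.6293) → (160.5777,47.1739) → (226.1793,141.4484) → (251.3167,70.9929). Closed: final G1 returns to the first vertex.

**Shape 4** — `<path>` cubic bezier, stroke `#ff00ff` → score (S542, F2056). Control points (SVG): P0=(71.7222,165.4857), P1=(83.6771,184.5115), P2=(202.9993,67.8989), P3=(205.4041,93.2233); sampled at t=k/6. Machine vertices: (71.7222,47.3781) → (85.6086,47.8833) → (111.1594,63.2845) → (142.1444,85.8713) → (172.3337,107.9331) → (195.4969,121.7597) → (205.4041,119.6405). Open path.

**Shape 5** — `<rect>` rectangle, stroke `#ff00ff` → score (S542, F2056). Machine vertices: (43.2650,198.1149) → (59.5474,198.1149) → (59.5474,168.9250) → (43.2650,168.9250) → (43.2650,198.1149). Closed: final G1 returns to the first vertex.

**Shape 6** — `<path>` quadratic bezier, stroke `#ff00ff` → score (S542, F2056). Control points (SVG): P0=(196.7191,25.3430), P1=(207.2925,116.0464), P2=(173.4812,138.6909); sampled at t=k/6. Machine vertices: (196.7191,187.5208) → (199.0107,159.1769) → (198.8364,134.6140) → (196.1963,113.8321) → (191.0904,96.8313) → (183.5187,83.6116) → (173.4812,74.1729). Open path.

**Shape 7** — `<polygon>` regular polygon, stroke `#ff00ff` → score (S542, F2056). Machine vertices: (181.5952,110.2726) → (227.0927,119.6735) → (250.0931,79.3078) → (218.8105,44.9594) → (176.4765,64.0967) → (181.5952,110.2726). Closed: final G1 returns to the first vertex.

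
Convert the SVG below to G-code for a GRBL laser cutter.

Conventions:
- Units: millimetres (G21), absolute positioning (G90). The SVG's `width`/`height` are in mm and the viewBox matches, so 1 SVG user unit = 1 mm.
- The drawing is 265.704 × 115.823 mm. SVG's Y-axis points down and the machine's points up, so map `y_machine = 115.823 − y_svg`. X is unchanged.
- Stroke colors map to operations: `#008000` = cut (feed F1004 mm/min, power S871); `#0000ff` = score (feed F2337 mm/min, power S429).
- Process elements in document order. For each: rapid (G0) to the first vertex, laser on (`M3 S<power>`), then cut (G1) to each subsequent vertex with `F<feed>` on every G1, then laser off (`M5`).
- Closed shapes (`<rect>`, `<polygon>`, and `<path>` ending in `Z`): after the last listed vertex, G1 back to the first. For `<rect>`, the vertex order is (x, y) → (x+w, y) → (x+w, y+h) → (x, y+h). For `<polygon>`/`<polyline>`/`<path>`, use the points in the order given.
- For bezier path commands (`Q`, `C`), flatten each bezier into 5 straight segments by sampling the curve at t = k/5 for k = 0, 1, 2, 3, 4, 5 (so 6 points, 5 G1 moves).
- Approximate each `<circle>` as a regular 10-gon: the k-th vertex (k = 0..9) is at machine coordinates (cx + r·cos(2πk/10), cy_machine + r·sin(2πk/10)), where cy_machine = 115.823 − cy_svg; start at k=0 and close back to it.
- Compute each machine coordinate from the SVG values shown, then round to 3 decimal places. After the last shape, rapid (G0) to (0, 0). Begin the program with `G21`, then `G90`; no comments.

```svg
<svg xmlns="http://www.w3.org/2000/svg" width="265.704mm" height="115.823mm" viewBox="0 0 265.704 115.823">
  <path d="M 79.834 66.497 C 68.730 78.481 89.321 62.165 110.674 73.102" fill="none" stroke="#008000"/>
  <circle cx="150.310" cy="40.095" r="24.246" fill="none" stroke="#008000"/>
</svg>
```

viewBox `0 0 265.704 115.823` with mm width/height → 1 unit = 1 mm. Flip: y_m = 115.823 − y_svg.

**Shape 1** — `<path>` cubic bezier, stroke `#008000` → cut (S871, F1004). Control points (SVG): P0=(79.834,66.497), P1=(68.730,78.481), P2=(89.321,62.165), P3=(110.674,73.102); sampled at t=k/5. Machine vertices: (79.834,49.326) → (76.728,45.087) → (79.743,44.974) → (87.396,46.319) → (98.201,46.457) → (110.674,42.721). Open path.

**Shape 2** — `<circle>` circle, stroke `#008000` → cut (S871, F1004). Machine vertices: (174.556,75.728) → (169.925,89.979) → (157.802,98.787) → (142.818,98.787) → (130.695,89.979) → (126.064,75.728) → (130.695,61.477) → (142.818,52.669) → (157.802,52.669) → (169.925,61.477) → (174.556,75.728). Closed: final G1 returns to the first vertex.

G21
G90
G0 X79.834 Y49.326
M3 S871
G1 X76.728 Y45.087 F1004
G1 X79.743 Y44.974 F1004
G1 X87.396 Y46.319 F1004
G1 X98.201 Y46.457 F1004
G1 X110.674 Y42.721 F1004
M5
G0 X174.556 Y75.728
M3 S871
G1 X169.925 Y89.979 F1004
G1 X157.802 Y98.787 F1004
G1 X142.818 Y98.787 F1004
G1 X130.695 Y89.979 F1004
G1 X126.064 Y75.728 F1004
G1 X130.695 Y61.477 F1004
G1 X142.818 Y52.669 F1004
G1 X157.802 Y52.669 F1004
G1 X169.925 Y61.477 F1004
G1 X174.556 Y75.728 F1004
M5
G0 X0.000 Y0.000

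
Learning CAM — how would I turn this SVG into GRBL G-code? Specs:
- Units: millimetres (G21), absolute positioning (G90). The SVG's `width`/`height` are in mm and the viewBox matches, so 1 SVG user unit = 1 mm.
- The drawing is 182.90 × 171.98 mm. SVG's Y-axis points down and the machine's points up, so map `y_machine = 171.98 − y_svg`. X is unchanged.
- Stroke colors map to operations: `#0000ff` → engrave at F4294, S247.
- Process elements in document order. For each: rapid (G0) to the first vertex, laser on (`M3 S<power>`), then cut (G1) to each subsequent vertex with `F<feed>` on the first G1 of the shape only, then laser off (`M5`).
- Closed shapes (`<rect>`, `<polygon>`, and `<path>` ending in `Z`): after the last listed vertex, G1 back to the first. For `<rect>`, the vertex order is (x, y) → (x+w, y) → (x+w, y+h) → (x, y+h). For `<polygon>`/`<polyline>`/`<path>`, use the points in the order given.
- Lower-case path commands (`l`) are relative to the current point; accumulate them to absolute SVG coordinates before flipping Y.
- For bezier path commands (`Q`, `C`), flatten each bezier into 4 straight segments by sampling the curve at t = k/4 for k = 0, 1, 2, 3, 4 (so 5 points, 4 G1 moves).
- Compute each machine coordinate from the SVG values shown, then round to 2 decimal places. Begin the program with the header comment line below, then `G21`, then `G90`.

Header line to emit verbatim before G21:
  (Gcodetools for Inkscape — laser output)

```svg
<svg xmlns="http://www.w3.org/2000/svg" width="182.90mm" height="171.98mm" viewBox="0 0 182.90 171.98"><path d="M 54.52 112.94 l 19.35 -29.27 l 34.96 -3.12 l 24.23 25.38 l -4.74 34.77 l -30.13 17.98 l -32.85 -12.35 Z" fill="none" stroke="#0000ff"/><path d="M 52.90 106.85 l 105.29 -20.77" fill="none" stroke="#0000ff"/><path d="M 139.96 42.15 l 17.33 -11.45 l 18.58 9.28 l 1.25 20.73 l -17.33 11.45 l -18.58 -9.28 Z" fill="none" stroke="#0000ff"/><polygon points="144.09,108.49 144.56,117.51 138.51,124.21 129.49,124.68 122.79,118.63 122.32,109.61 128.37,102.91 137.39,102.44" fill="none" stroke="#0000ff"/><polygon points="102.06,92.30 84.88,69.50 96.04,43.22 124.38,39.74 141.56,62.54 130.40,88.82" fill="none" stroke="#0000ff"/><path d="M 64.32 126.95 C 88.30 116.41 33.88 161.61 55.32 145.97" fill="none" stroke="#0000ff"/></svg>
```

(Gcodetools for Inkscape — laser output)
G21
G90
G0 X54.52 Y59.04
M3 S247
G1 X73.87 Y88.31 F4294
G1 X108.83 Y91.43
G1 X133.06 Y66.05
G1 X128.32 Y31.28
G1 X98.19 Y13.30
G1 X65.34 Y25.65
G1 X54.52 Y59.04
M5
G0 X52.90 Y65.13
M3 S247
G1 X158.19 Y85.90 F4294
M5
G0 X139.96 Y129.83
M3 S247
G1 X157.29 Y141.28 F4294
G1 X175.87 Y132.00
G1 X177.12 Y111.27
G1 X159.79 Y99.82
G1 X141.21 Y109.10
G1 X139.96 Y129.83
M5
G0 X144.09 Y63.49
M3 S247
G1 X144.56 Y54.47 F4294
G1 X138.51 Y47.77
G1 X129.49 Y47.30
G1 X122.79 Y53.35
G1 X122.32 Y62.37
G1 X128.37 Y69.07
G1 X137.39 Y69.54
G1 X144.09 Y63.49
M5
G0 X102.06 Y79.68
M3 S247
G1 X84.88 Y102.48 F4294
G1 X96.04 Y128.76
G1 X124.38 Y132.24
G1 X141.56 Y109.44
G1 X130.40 Y83.16
G1 X102.06 Y79.68
M5
G0 X64.32 Y45.03
M3 S247
G1 X70.02 Y44.31 F4294
G1 X60.77 Y33.61
G1 X51.05 Y23.87
G1 X55.32 Y26.01
M5

Since the viewBox matches the mm dimensions, user units are millimetres directly. The only transform is the Y-flip y_m = 171.98 − y_svg.

Shape 1 is a regular polygon drawn with `<path>`. Its stroke #0000ff means engrave at S247, F4294. After flipping Y the toolpath is (54.52,59.04) → (73.87,88.31) → (108.83,91.43) → (133.06,66.05) → (128.32,31.28) → (98.19,13.30) → (65.34,25.65) → (54.52,59.04), returning to the start.

Shape 2 is a line segment drawn with `<path>`. Its stroke #0000ff means engrave at S247, F4294. After flipping Y the toolpath is (52.90,65.13) → (158.19,85.90).

Shape 3 is a regular polygon drawn with `<path>`. Its stroke #0000ff means engrave at S247, F4294. After flipping Y the toolpath is (139.96,129.83) → (157.29,141.28) → (175.87,132.00) → (177.12,111.27) → (159.79,99.82) → (141.21,109.10) → (139.96,129.83), returning to the start.

Shape 4 is a regular polygon drawn with `<polygon>`. Its stroke #0000ff means engrave at S247, F4294. After flipping Y the toolpath is (144.09,63.49) → (144.56,54.47) → (138.51,47.77) → (129.49,47.30) → (122.79,53.35) → (122.32,62.37) → (128.37,69.07) → (137.39,69.54) → (144.09,63.49), returning to the start.

Shape 5 is a regular polygon drawn with `<polygon>`. Its stroke #0000ff means engrave at S247, F4294. After flipping Y the toolpath is (102.06,79.68) → (84.88,102.48) → (96.04,128.76) → (124.38,132.24) → (141.56,109.44) → (130.40,83.16) → (102.06,79.68), returning to the start.

Shape 6 is a cubic bezier drawn with `<path>`. Its stroke #0000ff means engrave at S247, F4294. After flipping Y the toolpath is (64.32,45.03) → (70.02,44.31) → (60.77,33.61) → (51.05,23.87) → (55.32,26.01).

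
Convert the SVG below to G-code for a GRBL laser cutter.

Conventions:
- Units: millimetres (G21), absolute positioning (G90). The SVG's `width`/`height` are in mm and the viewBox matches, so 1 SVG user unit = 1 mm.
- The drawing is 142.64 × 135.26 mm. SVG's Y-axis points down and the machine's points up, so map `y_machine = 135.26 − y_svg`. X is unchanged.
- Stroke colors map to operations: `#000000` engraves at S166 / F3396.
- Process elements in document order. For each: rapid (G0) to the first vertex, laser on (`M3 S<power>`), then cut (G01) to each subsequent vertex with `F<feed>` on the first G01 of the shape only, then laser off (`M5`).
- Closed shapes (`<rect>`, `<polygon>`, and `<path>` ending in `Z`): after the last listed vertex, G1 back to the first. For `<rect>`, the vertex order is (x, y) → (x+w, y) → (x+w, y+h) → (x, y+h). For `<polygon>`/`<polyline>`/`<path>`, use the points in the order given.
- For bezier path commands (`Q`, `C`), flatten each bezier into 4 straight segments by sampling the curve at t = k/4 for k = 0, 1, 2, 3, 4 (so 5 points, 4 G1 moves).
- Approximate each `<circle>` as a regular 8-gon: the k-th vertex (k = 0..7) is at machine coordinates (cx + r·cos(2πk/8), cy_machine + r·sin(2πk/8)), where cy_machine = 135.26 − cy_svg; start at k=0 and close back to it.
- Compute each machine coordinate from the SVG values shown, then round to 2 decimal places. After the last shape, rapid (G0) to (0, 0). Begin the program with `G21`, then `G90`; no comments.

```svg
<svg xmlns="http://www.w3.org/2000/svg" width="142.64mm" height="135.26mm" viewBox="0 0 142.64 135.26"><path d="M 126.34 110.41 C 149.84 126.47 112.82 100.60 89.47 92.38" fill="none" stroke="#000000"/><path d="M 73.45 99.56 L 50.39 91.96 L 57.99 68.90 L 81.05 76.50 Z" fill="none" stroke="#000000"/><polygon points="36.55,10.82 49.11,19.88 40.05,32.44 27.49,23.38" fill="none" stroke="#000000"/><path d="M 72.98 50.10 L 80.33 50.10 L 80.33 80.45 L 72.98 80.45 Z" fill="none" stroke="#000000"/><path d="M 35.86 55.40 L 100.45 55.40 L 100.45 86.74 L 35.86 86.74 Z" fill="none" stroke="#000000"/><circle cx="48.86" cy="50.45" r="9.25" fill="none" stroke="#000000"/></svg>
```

viewBox `0 0 142.64 135.26` with mm width/height → 1 unit = 1 mm. Flip: y_m = 135.26 − y_svg.

**Shape 1** — `<path>` cubic bezier, stroke `#000000` → engrave (S166, F3396). Control points (SVG): P0=(126.34,110.41), P1=(149.84,126.47), P2=(112.82,100.60), P3=(89.47,92.38); sampled at t=k/4. Machine vertices: (126.34,24.85) → (133.78,19.74) → (125.47,24.76) → (108.39,34.34) → (89.47,42.88). Open path.

**Shape 2** — `<path>` regular polygon, stroke `#000000` → engrave (S166, F3396). Machine vertices: (73.45,35.70) → (50.39,43.30) → (57.99,66.36) → (81.05,58.76) → (73.45,35.70). Closed: final G1 returns to the first vertex.

**Shape 3** — `<polygon>` regular polygon, stroke `#000000` → engrave (S166, F3396). Machine vertices: (36.55,124.44) → (49.11,115.38) → (40.05,102.82) → (27.49,111.88) → (36.55,124.44). Closed: final G1 returns to the first vertex.

**Shape 4** — `<path>` rectangle, stroke `#000000` → engrave (S166, F3396). Machine vertices: (72.98,85.16) → (80.33,85.16) → (80.33,54.81) → (72.98,54.81) → (72.98,85.16). Closed: final G1 returns to the first vertex.

**Shape 5** — `<path>` rectangle, stroke `#000000` → engrave (S166, F3396). Machine vertices: (35.86,79.86) → (100.45,79.86) → (100.45,48.52) → (35.86,48.52) → (35.86,79.86). Closed: final G1 returns to the first vertex.

**Shape 6** — `<circle>` circle, stroke `#000000` → engrave (S166, F3396). Machine vertices: (58.11,84.81) → (55.40,91.35) → (48.86,94.06) → (42.32,91.35) → (39.61,84.81) → (42.32,78.27) → (48.86,75.56) → (55.40,78.27) → (58.11,84.81). Closed: final G1 returns to the first vertex.

G21
G90
G0 X126.34 Y24.85
M3 S166
G01 X133.78 Y19.74 F3396
G01 X125.47 Y24.76
G01 X108.39 Y34.34
G01 X89.47 Y42.88
M5
G0 X73.45 Y35.70
M3 S166
G01 X50.39 Y43.30 F3396
G01 X57.99 Y66.36
G01 X81.05 Y58.76
G01 X73.45 Y35.70
M5
G0 X36.55 Y124.44
M3 S166
G01 X49.11 Y115.38 F3396
G01 X40.05 Y102.82
G01 X27.49 Y111.88
G01 X36.55 Y124.44
M5
G0 X72.98 Y85.16
M3 S166
G01 X80.33 Y85.16 F3396
G01 X80.33 Y54.81
G01 X72.98 Y54.81
G01 X72.98 Y85.16
M5
G0 X35.86 Y79.86
M3 S166
G01 X100.45 Y79.86 F3396
G01 X100.45 Y48.52
G01 X35.86 Y48.52
G01 X35.86 Y79.86
M5
G0 X58.11 Y84.81
M3 S166
G01 X55.40 Y91.35 F3396
G01 X48.86 Y94.06
G01 X42.32 Y91.35
G01 X39.61 Y84.81
G01 X42.32 Y78.27
G01 X48.86 Y75.56
G01 X55.40 Y78.27
G01 X58.11 Y84.81
M5
G0 X0.00 Y0.00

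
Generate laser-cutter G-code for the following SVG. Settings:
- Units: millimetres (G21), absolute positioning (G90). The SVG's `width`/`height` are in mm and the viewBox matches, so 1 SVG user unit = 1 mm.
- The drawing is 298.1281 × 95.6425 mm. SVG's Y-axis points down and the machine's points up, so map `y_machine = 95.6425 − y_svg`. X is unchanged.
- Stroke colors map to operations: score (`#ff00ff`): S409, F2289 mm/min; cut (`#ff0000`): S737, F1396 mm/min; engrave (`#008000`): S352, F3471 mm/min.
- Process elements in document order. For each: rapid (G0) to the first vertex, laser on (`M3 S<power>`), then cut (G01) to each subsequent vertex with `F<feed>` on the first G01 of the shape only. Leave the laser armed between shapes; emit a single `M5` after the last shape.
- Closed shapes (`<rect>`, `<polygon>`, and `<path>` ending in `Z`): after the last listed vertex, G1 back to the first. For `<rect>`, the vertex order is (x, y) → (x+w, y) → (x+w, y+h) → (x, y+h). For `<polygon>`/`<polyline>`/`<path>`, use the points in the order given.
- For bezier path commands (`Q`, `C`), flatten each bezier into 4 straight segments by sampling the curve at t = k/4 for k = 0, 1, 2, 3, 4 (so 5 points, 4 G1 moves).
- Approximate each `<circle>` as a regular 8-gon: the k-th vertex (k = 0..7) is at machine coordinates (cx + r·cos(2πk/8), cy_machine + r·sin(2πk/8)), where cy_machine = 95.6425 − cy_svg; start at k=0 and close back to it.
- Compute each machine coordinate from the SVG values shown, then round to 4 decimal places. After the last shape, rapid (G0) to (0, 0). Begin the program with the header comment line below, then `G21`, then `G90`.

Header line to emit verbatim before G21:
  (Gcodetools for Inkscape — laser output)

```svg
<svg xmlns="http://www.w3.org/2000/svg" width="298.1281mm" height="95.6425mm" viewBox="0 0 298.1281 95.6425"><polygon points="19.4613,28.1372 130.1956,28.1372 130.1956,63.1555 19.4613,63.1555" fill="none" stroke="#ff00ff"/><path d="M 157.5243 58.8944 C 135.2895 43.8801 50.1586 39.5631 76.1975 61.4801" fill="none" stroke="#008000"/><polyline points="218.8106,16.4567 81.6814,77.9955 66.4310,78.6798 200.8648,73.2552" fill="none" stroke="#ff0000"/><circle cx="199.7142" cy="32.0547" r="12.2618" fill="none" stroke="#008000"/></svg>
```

Since the viewBox matches the mm dimensions, user units are millimetres directly. The only transform is the Y-flip y_m = 95.6425 − y_svg.

Shape 1 is a rectangle drawn with `<polygon>`. Its stroke #ff00ff means score at S409, F2289. After flipping Y the toolpath is (19.4613,67.5053) → (130.1956,67.5053) → (130.1956,32.4870) → (19.4613,32.4870) → (19.4613,67.5053), returning to the start.

Shape 2 is a cubic bezier drawn with `<path>`. Its stroke #008000 means engrave at S352, F3471. After flipping Y the toolpath is (157.5243,36.7481) → (131.7750,45.7603) → (98.7583,49.3045) → (74.7929,45.9240) → (76.1975,34.1624).

Shape 3 is a open polyline drawn with `<polyline>`. Its stroke #ff0000 means cut at S737, F1396. After flipping Y the toolpath is (218.8106,79.1858) → (81.6814,17.6470) → (66.4310,16.9627) → (200.8648,22.3873).

Shape 4 is a circle drawn with `<circle>`. Its stroke #008000 means engrave at S352, F3471. After flipping Y the toolpath is (211.9760,63.5878) → (208.3846,72.2582) → (199.7142,75.8496) → (191.0438,72.2582) → (187.4524,63.5878) → (191.0438,54.9174) → (199.7142,51.3260) → (208.3846,54.9174) → (211.9760,63.5878), returning to the start.

(Gcodetools for Inkscape — laser output)
G21
G90
G0 X19.4613 Y67.5053
M3 S409
G01 X130.1956 Y67.5053 F2289
G01 X130.1956 Y32.4870
G01 X19.4613 Y32.4870
G01 X19.4613 Y67.5053
G0 X157.5243 Y36.7481
M3 S352
G01 X131.7750 Y45.7603 F3471
G01 X98.7583 Y49.3045
G01 X74.7929 Y45.9240
G01 X76.1975 Y34.1624
G0 X218.8106 Y79.1858
M3 S737
G01 X81.6814 Y17.6470 F1396
G01 X66.4310 Y16.9627
G01 X200.8648 Y22.3873
G0 X211.9760 Y63.5878
M3 S352
G01 X208.3846 Y72.2582 F3471
G01 X199.7142 Y75.8496
G01 X191.0438 Y72.2582
G01 X187.4524 Y63.5878
G01 X191.0438 Y54.9174
G01 X199.7142 Y51.3260
G01 X208.3846 Y54.9174
G01 X211.9760 Y63.5878
M5
G0 X0.0000 Y0.0000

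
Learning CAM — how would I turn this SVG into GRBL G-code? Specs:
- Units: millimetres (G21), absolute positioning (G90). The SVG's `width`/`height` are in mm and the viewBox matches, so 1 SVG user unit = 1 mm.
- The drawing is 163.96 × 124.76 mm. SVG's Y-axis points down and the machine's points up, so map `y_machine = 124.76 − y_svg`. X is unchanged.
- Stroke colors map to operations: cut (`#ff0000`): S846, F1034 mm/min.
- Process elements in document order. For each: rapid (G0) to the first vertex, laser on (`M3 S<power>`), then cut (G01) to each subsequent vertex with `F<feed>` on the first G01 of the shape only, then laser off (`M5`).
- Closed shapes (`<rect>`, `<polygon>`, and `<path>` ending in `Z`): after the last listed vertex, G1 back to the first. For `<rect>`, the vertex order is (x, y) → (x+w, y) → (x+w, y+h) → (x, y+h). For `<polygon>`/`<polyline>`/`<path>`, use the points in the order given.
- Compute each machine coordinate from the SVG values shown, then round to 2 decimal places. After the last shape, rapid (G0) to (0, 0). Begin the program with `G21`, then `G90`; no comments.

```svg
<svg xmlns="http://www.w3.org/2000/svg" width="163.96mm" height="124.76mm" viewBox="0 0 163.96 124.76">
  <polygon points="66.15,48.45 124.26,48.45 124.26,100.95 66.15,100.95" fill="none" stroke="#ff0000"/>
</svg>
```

viewBox `0 0 163.96 124.76` with mm width/height → 1 unit = 1 mm. Flip: y_m = 124.76 − y_svg.

**Shape 1** — `<polygon>` rectangle, stroke `#ff0000` → cut (S846, F1034). Machine vertices: (66.15,76.31) → (124.26,76.31) → (124.26,23.81) → (66.15,23.81) → (66.15,76.31). Closed: final G1 returns to the first vertex.

G21
G90
G0 X66.15 Y76.31
M3 S846
G01 X124.26 Y76.31 F1034
G01 X124.26 Y23.81
G01 X66.15 Y23.81
G01 X66.15 Y76.31
M5
G0 X0.00 Y0.00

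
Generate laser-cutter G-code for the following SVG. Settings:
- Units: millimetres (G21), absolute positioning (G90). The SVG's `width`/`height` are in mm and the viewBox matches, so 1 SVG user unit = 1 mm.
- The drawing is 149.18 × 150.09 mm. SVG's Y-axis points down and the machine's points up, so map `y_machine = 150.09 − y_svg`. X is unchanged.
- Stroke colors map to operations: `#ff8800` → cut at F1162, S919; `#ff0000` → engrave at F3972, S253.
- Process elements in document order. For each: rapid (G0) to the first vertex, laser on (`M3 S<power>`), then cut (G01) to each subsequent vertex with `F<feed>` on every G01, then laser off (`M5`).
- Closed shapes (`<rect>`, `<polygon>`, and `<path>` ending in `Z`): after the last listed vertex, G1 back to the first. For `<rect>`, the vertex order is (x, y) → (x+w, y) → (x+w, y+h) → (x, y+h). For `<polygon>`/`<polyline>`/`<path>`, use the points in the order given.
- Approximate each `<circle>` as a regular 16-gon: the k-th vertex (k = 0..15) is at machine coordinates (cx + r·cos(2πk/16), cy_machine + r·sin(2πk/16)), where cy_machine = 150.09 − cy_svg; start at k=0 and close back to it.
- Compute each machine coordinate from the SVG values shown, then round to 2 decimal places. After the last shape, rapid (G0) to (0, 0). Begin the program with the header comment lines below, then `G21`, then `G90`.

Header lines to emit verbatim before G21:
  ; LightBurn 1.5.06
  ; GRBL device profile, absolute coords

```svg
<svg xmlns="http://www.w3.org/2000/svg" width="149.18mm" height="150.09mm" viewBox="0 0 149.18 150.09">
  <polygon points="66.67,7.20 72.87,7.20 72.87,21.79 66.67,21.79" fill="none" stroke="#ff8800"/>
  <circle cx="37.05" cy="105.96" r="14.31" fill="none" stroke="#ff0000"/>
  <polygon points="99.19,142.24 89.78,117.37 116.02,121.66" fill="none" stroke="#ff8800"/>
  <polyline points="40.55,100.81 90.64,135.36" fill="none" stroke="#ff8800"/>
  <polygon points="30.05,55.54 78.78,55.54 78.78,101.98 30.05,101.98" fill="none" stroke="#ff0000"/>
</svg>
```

Since the viewBox matches the mm dimensions, user units are millimetres directly. The only transform is the Y-flip y_m = 150.09 − y_svg.

Shape 1 is a rectangle drawn with `<polygon>`. Its stroke #ff8800 means cut at S919, F1162. After flipping Y the toolpath is (66.67,142.89) → (72.87,142.89) → (72.87,128.30) → (66.67,128.30) → (66.67,142.89), returning to the start.

Shape 2 is a circle drawn with `<circle>`. Its stroke #ff0000 means engrave at S253, F3972. After flipping Y the toolpath is (51.36,44.13) → (50.27,49.61) → (47.17,54.25) → (42.53,57.35) → (37.05,58.44) → (31.57,57.35) → (26.93,54.25) → (23.83,49.61) → (22.74,44.13) → (23.83,38.65) → (26.93,34.01) → (31.57,30.91) → (37.05,29.82) → (42.53,30.91) → (47.17,34.01) → (50.27,38.65) → (51.36,44.13), returning to the start.

Shape 3 is a regular polygon drawn with `<polygon>`. Its stroke #ff8800 means cut at S919, F1162. After flipping Y the toolpath is (99.19,7.85) → (89.78,32.72) → (116.02,28.43) → (99.19,7.85), returning to the start.

Shape 4 is a line segment drawn with `<polyline>`. Its stroke #ff8800 means cut at S919, F1162. After flipping Y the toolpath is (40.55,49.28) → (90.64,14.73).

Shape 5 is a rectangle drawn with `<polygon>`. Its stroke #ff0000 means engrave at S253, F3972. After flipping Y the toolpath is (30.05,94.55) → (78.78,94.55) → (78.78,48.11) → (30.05,48.11) → (30.05,94.55), returning to the start.

; LightBurn 1.5.06
; GRBL device profile, absolute coords
G21
G90
G0 X66.67 Y142.89
M3 S919
G01 X72.87 Y142.89 F1162
G01 X72.87 Y128.30 F1162
G01 X66.67 Y128.30 F1162
G01 X66.67 Y142.89 F1162
M5
G0 X51.36 Y44.13
M3 S253
G01 X50.27 Y49.61 F3972
G01 X47.17 Y54.25 F3972
G01 X42.53 Y57.35 F3972
G01 X37.05 Y58.44 F3972
G01 X31.57 Y57.35 F3972
G01 X26.93 Y54.25 F3972
G01 X23.83 Y49.61 F3972
G01 X22.74 Y44.13 F3972
G01 X23.83 Y38.65 F3972
G01 X26.93 Y34.01 F3972
G01 X31.57 Y30.91 F3972
G01 X37.05 Y29.82 F3972
G01 X42.53 Y30.91 F3972
G01 X47.17 Y34.01 F3972
G01 X50.27 Y38.65 F3972
G01 X51.36 Y44.13 F3972
M5
G0 X99.19 Y7.85
M3 S919
G01 X89.78 Y32.72 F1162
G01 X116.02 Y28.43 F1162
G01 X99.19 Y7.85 F1162
M5
G0 X40.55 Y49.28
M3 S919
G01 X90.64 Y14.73 F1162
M5
G0 X30.05 Y94.55
M3 S253
G01 X78.78 Y94.55 F3972
G01 X78.78 Y48.11 F3972
G01 X30.05 Y48.11 F3972
G01 X30.05 Y94.55 F3972
M5
G0 X0.00 Y0.00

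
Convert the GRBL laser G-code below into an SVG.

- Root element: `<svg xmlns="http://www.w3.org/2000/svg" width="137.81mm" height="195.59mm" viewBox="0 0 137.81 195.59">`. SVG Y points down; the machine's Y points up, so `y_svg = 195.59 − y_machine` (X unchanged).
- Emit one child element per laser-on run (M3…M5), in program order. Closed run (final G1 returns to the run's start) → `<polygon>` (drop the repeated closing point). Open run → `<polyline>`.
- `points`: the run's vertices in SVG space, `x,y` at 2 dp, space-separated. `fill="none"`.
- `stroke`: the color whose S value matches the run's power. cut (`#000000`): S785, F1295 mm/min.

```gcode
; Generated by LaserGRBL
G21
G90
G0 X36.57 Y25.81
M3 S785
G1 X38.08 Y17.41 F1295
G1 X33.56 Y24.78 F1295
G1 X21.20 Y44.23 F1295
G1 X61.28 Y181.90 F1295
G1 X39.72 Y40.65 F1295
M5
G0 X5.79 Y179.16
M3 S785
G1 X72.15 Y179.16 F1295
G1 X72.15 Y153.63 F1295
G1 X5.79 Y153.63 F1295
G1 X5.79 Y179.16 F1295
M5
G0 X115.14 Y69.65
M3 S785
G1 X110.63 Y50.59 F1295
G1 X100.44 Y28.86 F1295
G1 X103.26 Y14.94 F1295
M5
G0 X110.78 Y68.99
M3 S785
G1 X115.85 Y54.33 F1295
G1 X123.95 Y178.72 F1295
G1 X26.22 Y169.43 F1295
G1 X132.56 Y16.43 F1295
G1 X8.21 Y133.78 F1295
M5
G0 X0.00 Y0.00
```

<svg xmlns="http://www.w3.org/2000/svg" width="137.81mm" height="195.59mm" viewBox="0 0 137.81 195.59">
  <polyline points="36.57,169.78 38.08,178.18 33.56,170.81 21.20,151.36 61.28,13.69 39.72,154.94" fill="none" stroke="#000000"/>
  <polygon points="5.79,16.43 72.15,16.43 72.15,41.96 5.79,41.96" fill="none" stroke="#000000"/>
  <polyline points="115.14,125.94 110.63,145.00 100.44,166.73 103.26,180.65" fill="none" stroke="#000000"/>
  <polyline points="110.78,126.60 115.85,141.26 123.95,16.87 26.22,26.16 132.56,179.16 8.21,61.81" fill="none" stroke="#000000"/>
</svg>

y_svg = 195.59 − y_m. Every run uses S785, so all elements get stroke `#000000` (cut).

[1] open run; points: 36.57,169.78 38.08,178.18 33.56,170.81 21.20,151.36 61.28,13.69 39.72,154.94

[2] closed run; points: 5.79,16.43 72.15,16.43 72.15,41.96 5.79,41.96

[3] open run; points: 115.14,125.94 110.63,145.00 100.44,166.73 103.26,180.65

[4] open run; points: 110.78,126.60 115.85,141.26 123.95,16.87 26.22,26.16 132.56,179.16 8.21,61.81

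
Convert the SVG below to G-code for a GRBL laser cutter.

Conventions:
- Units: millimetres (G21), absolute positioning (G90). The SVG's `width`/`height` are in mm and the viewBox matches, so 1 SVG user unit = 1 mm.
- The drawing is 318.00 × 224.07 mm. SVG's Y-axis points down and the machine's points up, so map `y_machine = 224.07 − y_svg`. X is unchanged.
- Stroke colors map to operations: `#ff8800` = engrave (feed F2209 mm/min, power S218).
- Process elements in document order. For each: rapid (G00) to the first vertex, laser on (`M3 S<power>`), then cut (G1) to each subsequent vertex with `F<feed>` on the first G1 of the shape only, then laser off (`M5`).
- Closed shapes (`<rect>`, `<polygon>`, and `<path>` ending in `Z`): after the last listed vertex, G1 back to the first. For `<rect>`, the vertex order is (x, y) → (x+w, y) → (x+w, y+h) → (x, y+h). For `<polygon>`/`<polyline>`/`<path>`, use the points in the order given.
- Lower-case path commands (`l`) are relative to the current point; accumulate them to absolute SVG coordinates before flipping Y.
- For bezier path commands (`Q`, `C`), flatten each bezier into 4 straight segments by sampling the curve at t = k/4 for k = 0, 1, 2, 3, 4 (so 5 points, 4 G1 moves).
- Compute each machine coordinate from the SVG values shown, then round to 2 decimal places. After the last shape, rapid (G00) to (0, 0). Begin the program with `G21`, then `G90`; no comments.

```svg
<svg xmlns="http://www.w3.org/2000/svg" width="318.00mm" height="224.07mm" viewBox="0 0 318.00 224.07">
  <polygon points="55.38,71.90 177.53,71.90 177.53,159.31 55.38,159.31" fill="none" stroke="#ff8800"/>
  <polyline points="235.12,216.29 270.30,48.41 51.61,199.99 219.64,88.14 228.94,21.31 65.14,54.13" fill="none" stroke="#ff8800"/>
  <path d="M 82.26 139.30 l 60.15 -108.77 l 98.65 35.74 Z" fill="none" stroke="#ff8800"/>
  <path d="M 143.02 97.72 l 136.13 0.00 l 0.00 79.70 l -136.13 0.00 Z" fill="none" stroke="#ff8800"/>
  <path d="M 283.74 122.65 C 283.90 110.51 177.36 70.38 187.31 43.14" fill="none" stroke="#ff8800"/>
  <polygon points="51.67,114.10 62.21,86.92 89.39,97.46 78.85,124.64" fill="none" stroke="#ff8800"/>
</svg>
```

G21
G90
G00 X55.38 Y152.17
M3 S218
G1 X177.53 Y152.17 F2209
G1 X177.53 Y64.76
G1 X55.38 Y64.76
G1 X55.38 Y152.17
M5
G00 X235.12 Y7.78
M3 S218
G1 X270.30 Y175.66 F2209
G1 X51.61 Y24.08
G1 X219.64 Y135.93
G1 X228.94 Y202.76
G1 X65.14 Y169.94
M5
G00 X82.26 Y84.77
M3 S218
G1 X142.41 Y193.54 F2209
G1 X241.06 Y157.80
G1 X82.26 Y84.77
M5
G00 X143.02 Y126.35
M3 S218
G1 X279.15 Y126.35 F2209
G1 X279.15 Y46.65
G1 X143.02 Y46.65
G1 X143.02 Y126.35
M5
G00 X283.74 Y101.42
M3 S218
G1 X267.34 Y115.13 F2209
G1 X231.85 Y135.51
G1 X198.20 Y158.72
G1 X187.31 Y180.93
M5
G00 X51.67 Y109.97
M3 S218
G1 X62.21 Y137.15 F2209
G1 X89.39 Y126.61
G1 X78.85 Y99.43
G1 X51.67 Y109.97
M5
G00 X0.00 Y0.00

Since the viewBox matches the mm dimensions, user units are millimetres directly. The only transform is the Y-flip y_m = 224.07 − y_svg.

Shape 1 is a rectangle drawn with `<polygon>`. Its stroke #ff8800 means engrave at S218, F2209. After flipping Y the toolpath is (55.38,152.17) → (177.53,152.17) → (177.53,64.76) → (55.38,64.76) → (55.38,152.17), returning to the start.

Shape 2 is a open polyline drawn with `<polyline>`. Its stroke #ff8800 means engrave at S218, F2209. After flipping Y the toolpath is (235.12,7.78) → (270.30,175.66) → (51.61,24.08) → (219.64,135.93) → (228.94,202.76) → (65.14,169.94).

Shape 3 is a closed polygon drawn with `<path>`. Its stroke #ff8800 means engrave at S218, F2209. After flipping Y the toolpath is (82.26,84.77) → (142.41,193.54) → (241.06,157.80) → (82.26,84.77), returning to the start.

Shape 4 is a rectangle drawn with `<path>`. Its stroke #ff8800 means engrave at S218, F2209. After flipping Y the toolpath is (143.02,126.35) → (279.15,126.35) → (279.15,46.65) → (143.02,46.65) → (143.02,126.35), returning to the start.

Shape 5 is a cubic bezier drawn with `<path>`. Its stroke #ff8800 means engrave at S218, F2209. After flipping Y the toolpath is (283.74,101.42) → (267.34,115.13) → (231.85,135.51) → (198.20,158.72) → (187.31,180.93).

Shape 6 is a regular polygon drawn with `<polygon>`. Its stroke #ff8800 means engrave at S218, F2209. After flipping Y the toolpath is (51.67,109.97) → (62.21,137.15) → (89.39,126.61) → (78.85,99.43) → (51.67,109.97), returning to the start.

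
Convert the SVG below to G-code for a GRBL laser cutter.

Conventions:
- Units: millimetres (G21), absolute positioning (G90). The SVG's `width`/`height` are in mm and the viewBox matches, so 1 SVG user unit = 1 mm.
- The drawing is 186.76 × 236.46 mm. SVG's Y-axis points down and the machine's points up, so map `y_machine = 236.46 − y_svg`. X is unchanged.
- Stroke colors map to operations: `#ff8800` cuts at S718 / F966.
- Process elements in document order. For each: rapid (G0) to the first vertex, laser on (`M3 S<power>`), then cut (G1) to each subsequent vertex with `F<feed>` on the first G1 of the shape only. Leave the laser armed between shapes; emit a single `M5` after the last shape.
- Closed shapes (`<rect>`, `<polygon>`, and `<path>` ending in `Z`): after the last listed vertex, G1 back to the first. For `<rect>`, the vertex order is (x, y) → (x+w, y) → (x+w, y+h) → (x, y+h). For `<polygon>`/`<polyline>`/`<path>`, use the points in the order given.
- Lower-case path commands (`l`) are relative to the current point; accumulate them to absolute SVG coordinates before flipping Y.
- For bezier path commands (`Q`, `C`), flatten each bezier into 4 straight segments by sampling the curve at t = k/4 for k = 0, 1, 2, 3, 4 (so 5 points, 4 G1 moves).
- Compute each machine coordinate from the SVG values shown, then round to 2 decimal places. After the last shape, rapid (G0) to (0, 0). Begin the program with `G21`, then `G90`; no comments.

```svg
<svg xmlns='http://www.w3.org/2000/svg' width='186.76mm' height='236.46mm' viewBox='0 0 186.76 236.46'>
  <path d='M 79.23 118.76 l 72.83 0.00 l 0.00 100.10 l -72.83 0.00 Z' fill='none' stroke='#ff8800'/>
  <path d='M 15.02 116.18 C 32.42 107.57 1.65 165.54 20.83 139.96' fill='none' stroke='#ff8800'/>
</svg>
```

Since the viewBox matches the mm dimensions, user units are millimetres directly. The only transform is the Y-flip y_m = 236.46 − y_svg.

Shape 1 is a rectangle drawn with `<path>`. Its stroke #ff8800 means cut at S718, F966. After flipping Y the toolpath is (79.23,117.70) → (152.06,117.70) → (152.06,17.60) → (79.23,17.60) → (79.23,117.70), returning to the start.

Shape 2 is a cubic bezier drawn with `<path>`. Its stroke #ff8800 means cut at S718, F966. After flipping Y the toolpath is (15.02,120.28) → (20.57,116.60) → (17.26,102.03) → (14.28,90.63) → (20.83,96.50).

G21
G90
G0 X79.23 Y117.70
M3 S718
G1 X152.06 Y117.70 F966
G1 X152.06 Y17.60
G1 X79.23 Y17.60
G1 X79.23 Y117.70
G0 X15.02 Y120.28
M3 S718
G1 X20.57 Y116.60 F966
G1 X17.26 Y102.03
G1 X14.28 Y90.63
G1 X20.83 Y96.50
M5
G0 X0.00 Y0.00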